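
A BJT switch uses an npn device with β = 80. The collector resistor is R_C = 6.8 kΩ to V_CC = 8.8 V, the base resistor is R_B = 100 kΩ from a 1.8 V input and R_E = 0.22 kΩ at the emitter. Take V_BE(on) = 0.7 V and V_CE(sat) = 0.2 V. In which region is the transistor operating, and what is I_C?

active; I_C ≈ 0.75 mA

Assume active. Base-emitter loop: I_B = (V_BB − V_BE)/(R_B + (β+1)R_E) = (1.8 − 0.7)/(100 + 81×0.22) = 0.00934 mA.
I_C = β·I_B = 80×0.00934 = 0.747 mA.
V_CE = V_CC − I_C·R_C − I_E·R_E = 8.8 − 0.747×6.8 − 0.756×0.22 = 3.55 V > V_CE(sat), so the active-region assumption holds.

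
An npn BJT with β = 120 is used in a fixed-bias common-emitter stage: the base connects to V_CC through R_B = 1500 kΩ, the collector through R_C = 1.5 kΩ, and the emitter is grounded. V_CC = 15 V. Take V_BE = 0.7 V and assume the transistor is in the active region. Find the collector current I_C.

I_C ≈ 1.1 mA

Base loop: V_CC = I_B·R_B + V_BE, so I_B = (15 − 0.7)/1500 kΩ = 0.00953 mA.
In the active region I_C = β·I_B = 120 × 0.00953 = 1.14 mA.
Collector loop: V_CE = V_CC − I_C·R_C = 15 − 1.14×1.5 = 13.3 V.
Since V_CE = 13.3 V > V_CE(sat) ≈ 0.2 V, the transistor is in the active region as assumed.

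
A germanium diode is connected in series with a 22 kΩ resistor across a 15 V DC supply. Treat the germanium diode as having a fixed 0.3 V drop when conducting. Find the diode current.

KVL around the loop: 15 = V_D + I·R = 0.3 + I × 22 kΩ.
So I = (15 − 0.3) / 22 kΩ = 14.7 / 22 = 0.668 mA.

I ≈ 0.67 mA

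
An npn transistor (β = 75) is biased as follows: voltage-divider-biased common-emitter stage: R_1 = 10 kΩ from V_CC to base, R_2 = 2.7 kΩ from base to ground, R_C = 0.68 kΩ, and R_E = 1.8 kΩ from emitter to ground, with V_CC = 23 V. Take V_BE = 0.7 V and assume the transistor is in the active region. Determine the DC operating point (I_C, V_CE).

Thevenize the base divider: V_Th = V_CC·R_2/(R_1+R_2) = 23×2.7/12.7 = 4.89 V, R_Th = R_1‖R_2 = 2.13 kΩ.
Base-emitter loop: V_Th = I_B·R_Th + V_BE + (β+1)I_B·R_E, so I_B = (4.89 − 0.7) / (2.13 + 76×1.8) = 0.0302 mA.
I_C = β·I_B = 75×0.0302 = 2.26 mA, and I_E = (β+1)I_B = 2.29 mA.
V_CE = V_CC − I_C·R_C − I_E·R_E = 23 − 2.26×0.68 − 2.29×1.8 = 17.3 V.
V_CE = 17.3 V > 0.2 V confirms active-region operation.

I_C ≈ 2.3 mA, V_CE ≈ 17 V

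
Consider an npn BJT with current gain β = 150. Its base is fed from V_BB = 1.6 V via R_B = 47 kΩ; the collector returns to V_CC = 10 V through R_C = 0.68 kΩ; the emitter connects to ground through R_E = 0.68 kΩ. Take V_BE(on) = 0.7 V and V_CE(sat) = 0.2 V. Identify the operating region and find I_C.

active; I_C ≈ 0.9 mA

Assume active. Base-emitter loop: I_B = (V_BB − V_BE)/(R_B + (β+1)R_E) = (1.6 − 0.7)/(47 + 151×0.68) = 0.00601 mA.
I_C = β·I_B = 150×0.00601 = 0.902 mA.
V_CE = V_CC − I_C·R_C − I_E·R_E = 10 − 0.902×0.68 − 0.908×0.68 = 8.77 V > V_CE(sat), so the active-region assumption holds.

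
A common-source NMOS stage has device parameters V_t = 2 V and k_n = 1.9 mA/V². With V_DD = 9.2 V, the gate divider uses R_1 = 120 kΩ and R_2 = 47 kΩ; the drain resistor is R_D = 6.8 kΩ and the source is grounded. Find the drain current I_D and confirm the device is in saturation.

I_D ≈ 0.33 mA

V_G = V_DD·R_2/(R_1+R_2) = 9.2×47/167 = 2.59 V. With the source grounded, V_GS = V_G = 2.59 V.
Assume saturation: I_D = (k_n/2)(V_GS − V_t)² = (1.9/2)×(2.59 − 2)² = 0.95×0.589² = 0.33 mA.
V_DS = V_DD − I_D·R_D = 9.2 − 0.33×6.8 = 6.96 V.
Saturation requires V_DS ≥ V_GS − V_t = 0.589 V; 6.96 ≥ 0.589 ✓.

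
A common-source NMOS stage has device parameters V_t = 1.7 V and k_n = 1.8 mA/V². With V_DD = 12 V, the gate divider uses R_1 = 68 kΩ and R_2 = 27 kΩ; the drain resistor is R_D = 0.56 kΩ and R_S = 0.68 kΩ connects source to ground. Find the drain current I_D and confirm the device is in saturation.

I_D ≈ 0.98 mA

V_G = V_DD·R_2/(R_1+R_2) = 12×27/95 = 3.41 V.
Assume saturation: I_D = (k_n/2)(V_GS − V_t)² with V_GS = V_G − I_D·R_S = 3.41 − 0.68·I_D.
Substituting gives 0.416·I_D² − 3.09·I_D + 2.63 = 0, with roots I_D = 0.981 or 6.45 mA.
The root I_D = 6.45 mA gives V_GS = -0.978 V ≤ V_t, so take I_D = 0.981 mA.
Then V_GS = 2.74 V and V_DS = V_DD − I_D(R_D+R_S) = 12 − 0.981×1.24 = 10.8 V.
Saturation requires V_DS ≥ V_GS − V_t = 1.04 V; 10.8 ≥ 1.04 ✓.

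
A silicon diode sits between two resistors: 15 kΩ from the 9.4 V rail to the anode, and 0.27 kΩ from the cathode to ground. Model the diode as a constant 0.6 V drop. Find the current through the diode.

The two resistors are in series with the diode, so KVL gives 9.4 = I·15 + 0.6 + I·0.27.
I = (9.4 − 0.6) / (15 + 0.27) kΩ = 8.8 / 15.3 = 0.576 mA.

I ≈ 0.58 mA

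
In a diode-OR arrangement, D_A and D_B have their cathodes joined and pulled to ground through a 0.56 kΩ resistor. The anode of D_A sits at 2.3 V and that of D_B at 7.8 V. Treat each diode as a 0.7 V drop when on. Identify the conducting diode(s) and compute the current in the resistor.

Assume both conduct. Then node N would need to be at both 2.3−0.7 = 1.6 V and 7.8−0.7 = 7.1 V, which is impossible.
Assume only D_B conducts: V_N = 7.8 − 0.7 = 7.1 V, so I_R = 7.1/0.56 = 12.7 mA.
Check D_A: its anode-to-cathode voltage is 2.3 − 7.1 = -4.8 V < 0.7 V, so it is off. The assumption is consistent.

Only D_B conducts; I_R ≈ 13 mA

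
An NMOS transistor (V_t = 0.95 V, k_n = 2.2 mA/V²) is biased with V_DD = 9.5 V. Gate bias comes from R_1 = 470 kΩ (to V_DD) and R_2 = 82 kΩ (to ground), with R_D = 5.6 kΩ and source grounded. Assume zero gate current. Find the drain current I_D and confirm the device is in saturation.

I_D ≈ 0.23 mA

V_G = V_DD·R_2/(R_1+R_2) = 9.5×82/552 = 1.41 V. With the source grounded, V_GS = V_G = 1.41 V.
Assume saturation: I_D = (k_n/2)(V_GS − V_t)² = (2.2/2)×(1.41 − 0.95)² = 1.1×0.461² = 0.234 mA.
V_DS = V_DD − I_D·R_D = 9.5 − 0.234×5.6 = 8.19 V.
Saturation requires V_DS ≥ V_GS − V_t = 0.461 V; 8.19 ≥ 0.461 ✓.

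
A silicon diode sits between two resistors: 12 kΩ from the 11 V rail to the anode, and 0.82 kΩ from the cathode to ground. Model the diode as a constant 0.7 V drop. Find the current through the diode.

I ≈ 0.8 mA

The two resistors are in series with the diode, so KVL gives 11 = I·12 + 0.7 + I·0.82.
I = (11 − 0.7) / (12 + 0.82) kΩ = 10.3 / 12.8 = 0.803 mA.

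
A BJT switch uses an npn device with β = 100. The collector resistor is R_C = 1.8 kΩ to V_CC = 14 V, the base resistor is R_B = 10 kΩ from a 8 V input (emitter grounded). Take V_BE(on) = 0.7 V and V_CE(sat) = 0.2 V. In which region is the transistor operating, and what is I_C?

saturation; I_C ≈ 7.7 mA

Assume active: I_B = (8 − 0.7)/10 = 0.73 mA, giving I_C = β·I_B = 73 mA.
But then V_CE = 14 − 73×1.8 = -117 V < V_CE(sat) = 0.2 V — impossible in the active region.
So the transistor is saturated. With V_CE = 0.2 V, I_C = (V_CC − 0.2)/R_C = 13.8/1.8 = 7.67 mA.
Check: β·I_B = 73 mA > I_C = 7.67 mA, confirming saturation.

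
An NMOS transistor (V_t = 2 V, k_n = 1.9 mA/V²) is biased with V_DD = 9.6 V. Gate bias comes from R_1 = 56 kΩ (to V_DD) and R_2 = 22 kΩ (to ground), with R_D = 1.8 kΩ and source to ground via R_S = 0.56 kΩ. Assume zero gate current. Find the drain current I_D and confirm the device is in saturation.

I_D ≈ 0.29 mA

V_G = V_DD·R_2/(R_1+R_2) = 9.6×22/78 = 2.71 V.
Assume saturation: I_D = (k_n/2)(V_GS − V_t)² with V_GS = V_G − I_D·R_S = 2.71 − 0.56·I_D.
Substituting gives 0.298·I_D² − 1.75·I_D + 0.476 = 0, with roots I_D = 0.285 or 5.6 mA.
The root I_D = 5.6 mA gives V_GS = -0.428 V ≤ V_t, so take I_D = 0.285 mA.
Then V_GS = 2.55 V and V_DS = V_DD − I_D(R_D+R_S) = 9.6 − 0.285×2.36 = 8.93 V.
Saturation requires V_DS ≥ V_GS − V_t = 0.548 V; 8.93 ≥ 0.548 ✓.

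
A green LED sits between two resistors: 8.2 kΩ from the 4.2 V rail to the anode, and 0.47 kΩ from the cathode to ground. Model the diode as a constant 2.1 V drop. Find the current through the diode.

I ≈ 0.24 mA

The two resistors are in series with the diode, so KVL gives 4.2 = I·8.2 + 2.1 + I·0.47.
I = (4.2 − 2.1) / (8.2 + 0.47) kΩ = 2.1 / 8.67 = 0.242 mA.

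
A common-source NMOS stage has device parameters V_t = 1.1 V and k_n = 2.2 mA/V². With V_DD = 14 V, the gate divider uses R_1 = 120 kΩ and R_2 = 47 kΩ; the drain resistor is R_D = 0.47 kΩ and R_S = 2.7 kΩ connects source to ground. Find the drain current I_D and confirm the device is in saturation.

I_D ≈ 0.75 mA

V_G = V_DD·R_2/(R_1+R_2) = 14×47/167 = 3.94 V.
Assume saturation: I_D = (k_n/2)(V_GS − V_t)² with V_GS = V_G − I_D·R_S = 3.94 − 2.7·I_D.
Substituting gives 8.02·I_D² − 17.9·I_D + 8.87 = 0, with roots I_D = 0.747 or 1.48 mA.
The root I_D = 1.48 mA gives V_GS = -0.0606 V ≤ V_t, so take I_D = 0.747 mA.
Then V_GS = 1.92 V and V_DS = V_DD − I_D(R_D+R_S) = 14 − 0.747×3.17 = 11.6 V.
Saturation requires V_DS ≥ V_GS − V_t = 0.824 V; 11.6 ≥ 0.824 ✓.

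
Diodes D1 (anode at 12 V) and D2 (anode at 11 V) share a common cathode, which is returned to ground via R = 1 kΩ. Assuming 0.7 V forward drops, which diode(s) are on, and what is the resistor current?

Only D1 conducts; I_R ≈ 11 mA

Assume both conduct. Then node N would need to be at both 12−0.7 = 11.3 V and 11−0.7 = 10.3 V, which is impossible.
Assume only D1 conducts: V_N = 12 − 0.7 = 11.3 V, so I_R = 11.3/1 = 11.3 mA.
Check D2: its anode-to-cathode voltage is 11 − 11.3 = -0.3 V < 0.7 V, so it is off. The assumption is consistent.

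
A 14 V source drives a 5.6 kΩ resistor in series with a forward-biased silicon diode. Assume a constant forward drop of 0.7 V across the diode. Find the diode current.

KVL around the loop: 14 = V_D + I·R = 0.7 + I × 5.6 kΩ.
So I = (14 − 0.7) / 5.6 kΩ = 13.3 / 5.6 = 2.38 mA.

I ≈ 2.4 mA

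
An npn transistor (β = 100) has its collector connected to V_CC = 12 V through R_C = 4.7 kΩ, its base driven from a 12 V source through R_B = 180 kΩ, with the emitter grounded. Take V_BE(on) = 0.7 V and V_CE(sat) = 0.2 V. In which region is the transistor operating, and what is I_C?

Assume active: I_B = (12 − 0.7)/180 = 0.0628 mA, giving I_C = β·I_B = 6.28 mA.
But then V_CE = 12 − 6.28×4.7 = -17.5 V < V_CE(sat) = 0.2 V — impossible in the active region.
So the transistor is saturated. With V_CE = 0.2 V, I_C = (V_CC − 0.2)/R_C = 11.8/4.7 = 2.51 mA.
Check: β·I_B = 6.28 mA > I_C = 2.51 mA, confirming saturation.

saturation; I_C ≈ 2.5 mA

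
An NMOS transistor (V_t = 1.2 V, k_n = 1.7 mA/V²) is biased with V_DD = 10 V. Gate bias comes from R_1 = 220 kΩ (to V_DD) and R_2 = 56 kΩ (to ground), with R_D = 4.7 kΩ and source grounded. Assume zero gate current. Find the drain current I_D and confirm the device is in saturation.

I_D ≈ 0.58 mA

V_G = V_DD·R_2/(R_1+R_2) = 10×56/276 = 2.03 V. With the source grounded, V_GS = V_G = 2.03 V.
Assume saturation: I_D = (k_n/2)(V_GS − V_t)² = (1.7/2)×(2.03 − 1.2)² = 0.85×0.829² = 0.584 mA.
V_DS = V_DD − I_D·R_D = 10 − 0.584×4.7 = 7.25 V.
Saturation requires V_DS ≥ V_GS − V_t = 0.829 V; 7.25 ≥ 0.829 ✓.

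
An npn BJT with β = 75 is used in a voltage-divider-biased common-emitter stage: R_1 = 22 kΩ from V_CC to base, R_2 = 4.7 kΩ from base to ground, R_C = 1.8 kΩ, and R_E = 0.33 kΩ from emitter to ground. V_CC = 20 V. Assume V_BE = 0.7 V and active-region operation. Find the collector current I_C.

Thevenize the base divider: V_Th = V_CC·R_2/(R_1+R_2) = 20×4.7/26.7 = 3.52 V, R_Th = R_1‖R_2 = 3.87 kΩ.
Base-emitter loop: V_Th = I_B·R_Th + V_BE + (β+1)I_B·R_E, so I_B = (3.52 − 0.7) / (3.87 + 76×0.33) = 0.0974 mA.
I_C = β·I_B = 75×0.0974 = 7.31 mA, and I_E = (β+1)I_B = 7.4 mA.
V_CE = V_CC − I_C·R_C − I_E·R_E = 20 − 7.31×1.8 − 7.4×0.33 = 4.4 V.
V_CE = 4.4 V > 0.2 V confirms active-region operation.

I_C ≈ 7.3 mA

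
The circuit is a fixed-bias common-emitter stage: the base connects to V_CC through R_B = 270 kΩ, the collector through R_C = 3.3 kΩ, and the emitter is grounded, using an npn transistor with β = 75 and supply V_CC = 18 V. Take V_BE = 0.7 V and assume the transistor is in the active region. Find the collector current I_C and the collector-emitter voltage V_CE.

Base loop: V_CC = I_B·R_B + V_BE, so I_B = (18 − 0.7)/270 kΩ = 0.0641 mA.
In the active region I_C = β·I_B = 75 × 0.0641 = 4.81 mA.
Collector loop: V_CE = V_CC − I_C·R_C = 18 − 4.81×3.3 = 2.14 V.
Since V_CE = 2.14 V > V_CE(sat) ≈ 0.2 V, the transistor is in the active region as assumed.

I_C ≈ 4.8 mA, V_CE ≈ 2.1 V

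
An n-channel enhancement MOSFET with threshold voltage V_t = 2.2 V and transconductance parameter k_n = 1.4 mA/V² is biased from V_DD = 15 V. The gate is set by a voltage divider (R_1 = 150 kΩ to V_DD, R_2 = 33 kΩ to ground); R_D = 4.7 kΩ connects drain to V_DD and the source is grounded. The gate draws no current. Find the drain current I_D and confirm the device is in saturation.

V_G = V_DD·R_2/(R_1+R_2) = 15×33/183 = 2.7 V. With the source grounded, V_GS = V_G = 2.7 V.
Assume saturation: I_D = (k_n/2)(V_GS − V_t)² = (1.4/2)×(2.7 − 2.2)² = 0.7×0.505² = 0.178 mA.
V_DS = V_DD − I_D·R_D = 15 − 0.178×4.7 = 14.2 V.
Saturation requires V_DS ≥ V_GS − V_t = 0.505 V; 14.2 ≥ 0.505 ✓.

I_D ≈ 0.18 mA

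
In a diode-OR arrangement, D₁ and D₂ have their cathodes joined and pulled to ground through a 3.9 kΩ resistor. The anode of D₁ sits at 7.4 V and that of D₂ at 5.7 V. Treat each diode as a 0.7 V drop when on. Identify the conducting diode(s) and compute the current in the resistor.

Assume both conduct. Then node N would need to be at both 7.4−0.7 = 6.7 V and 5.7−0.7 = 5 V, which is impossible.
Assume only D₁ conducts: V_N = 7.4 − 0.7 = 6.7 V, so I_R = 6.7/3.9 = 1.72 mA.
Check D₂: its anode-to-cathode voltage is 5.7 − 6.7 = -1 V < 0.7 V, so it is off. The assumption is consistent.

Only D₁ conducts; I_R ≈ 1.7 mA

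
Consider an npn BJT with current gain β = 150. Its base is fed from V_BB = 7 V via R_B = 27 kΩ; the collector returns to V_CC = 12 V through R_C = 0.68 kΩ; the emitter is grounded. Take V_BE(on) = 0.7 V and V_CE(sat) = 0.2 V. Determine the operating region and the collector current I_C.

Assume active: I_B = (7 − 0.7)/27 = 0.233 mA, giving I_C = β·I_B = 35 mA.
But then V_CE = 12 − 35×0.68 = -11.8 V < V_CE(sat) = 0.2 V — impossible in the active region.
So the transistor is saturated. With V_CE = 0.2 V, I_C = (V_CC − 0.2)/R_C = 11.8/0.68 = 17.4 mA.
Check: β·I_B = 35 mA > I_C = 17.4 mA, confirming saturation.

saturation; I_C ≈ 17 mA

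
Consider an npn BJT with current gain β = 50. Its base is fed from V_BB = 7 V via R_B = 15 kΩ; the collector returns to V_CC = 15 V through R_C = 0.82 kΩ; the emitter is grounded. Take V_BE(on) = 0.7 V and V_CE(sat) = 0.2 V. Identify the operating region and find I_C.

Assume active: I_B = (7 − 0.7)/15 = 0.42 mA, giving I_C = β·I_B = 21 mA.
But then V_CE = 15 − 21×0.82 = -2.22 V < V_CE(sat) = 0.2 V — impossible in the active region.
So the transistor is saturated. With V_CE = 0.2 V, I_C = (V_CC − 0.2)/R_C = 14.8/0.82 = 18 mA.
Check: β·I_B = 21 mA > I_C = 18 mA, confirming saturation.

saturation; I_C ≈ 18 mA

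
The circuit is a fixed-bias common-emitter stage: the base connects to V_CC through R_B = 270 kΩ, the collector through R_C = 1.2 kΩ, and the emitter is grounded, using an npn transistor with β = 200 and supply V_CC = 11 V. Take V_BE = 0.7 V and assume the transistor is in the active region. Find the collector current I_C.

Base loop: V_CC = I_B·R_B + V_BE, so I_B = (11 − 0.7)/270 kΩ = 0.0381 mA.
In the active region I_C = β·I_B = 200 × 0.0381 = 7.63 mA.
Collector loop: V_CE = V_CC − I_C·R_C = 11 − 7.63×1.2 = 1.84 V.
Since V_CE = 1.84 V > V_CE(sat) ≈ 0.2 V, the transistor is in the active region as assumed.

I_C ≈ 7.6 mA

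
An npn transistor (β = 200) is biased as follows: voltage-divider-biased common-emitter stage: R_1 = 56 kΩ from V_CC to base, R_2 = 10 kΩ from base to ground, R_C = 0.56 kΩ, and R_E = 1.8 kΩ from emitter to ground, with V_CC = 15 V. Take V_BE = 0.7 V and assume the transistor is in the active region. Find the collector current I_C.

I_C ≈ 0.85 mA

Thevenize the base divider: V_Th = V_CC·R_2/(R_1+R_2) = 15×10/66 = 2.27 V, R_Th = R_1‖R_2 = 8.48 kΩ.
Base-emitter loop: V_Th = I_B·R_Th + V_BE + (β+1)I_B·R_E, so I_B = (2.27 − 0.7) / (8.48 + 201×1.8) = 0.00425 mA.
I_C = β·I_B = 200×0.00425 = 0.849 mA, and I_E = (β+1)I_B = 0.854 mA.
V_CE = V_CC − I_C·R_C − I_E·R_E = 15 − 0.849×0.56 − 0.854×1.8 = 13 V.
V_CE = 13 V > 0.2 V confirms active-region operation.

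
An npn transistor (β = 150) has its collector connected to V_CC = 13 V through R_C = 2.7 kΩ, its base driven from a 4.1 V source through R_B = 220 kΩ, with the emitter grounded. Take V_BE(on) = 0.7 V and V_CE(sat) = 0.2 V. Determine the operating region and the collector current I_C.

active; I_C ≈ 2.3 mA

Assume active. Base-emitter loop: I_B = (V_BB − V_BE)/R_B = (4.1 − 0.7)/220 = 0.0155 mA.
I_C = β·I_B = 150×0.0155 = 2.32 mA.
V_CE = V_CC − I_C·R_C = 13 − 2.32×2.7 = 6.74 V > V_CE(sat), so the active-region assumption holds.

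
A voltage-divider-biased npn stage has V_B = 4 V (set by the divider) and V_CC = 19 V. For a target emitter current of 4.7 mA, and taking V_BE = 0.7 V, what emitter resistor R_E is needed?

R_E ≈ 0.7 kΩ

V_E = V_B − V_BE = 4 − 0.7 = 3.3 V.
R_E = V_E / I_E = 3.3 / 4.7 = 0.702 kΩ.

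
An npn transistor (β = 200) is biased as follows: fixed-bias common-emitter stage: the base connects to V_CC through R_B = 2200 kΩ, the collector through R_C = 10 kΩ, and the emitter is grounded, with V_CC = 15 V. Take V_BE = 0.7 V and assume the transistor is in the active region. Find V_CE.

Base loop: V_CC = I_B·R_B + V_BE, so I_B = (15 − 0.7)/2200 kΩ = 0.0065 mA.
In the active region I_C = β·I_B = 200 × 0.0065 = 1.3 mA.
Collector loop: V_CE = V_CC − I_C·R_C = 15 − 1.3×10 = 2 V.
Since V_CE = 2 V > V_CE(sat) ≈ 0.2 V, the transistor is in the active region as assumed.

V_CE ≈ 2 V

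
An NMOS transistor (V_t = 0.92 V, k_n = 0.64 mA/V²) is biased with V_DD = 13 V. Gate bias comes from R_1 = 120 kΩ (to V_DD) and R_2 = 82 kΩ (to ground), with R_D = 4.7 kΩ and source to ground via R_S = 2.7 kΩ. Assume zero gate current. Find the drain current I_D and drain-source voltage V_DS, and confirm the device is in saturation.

V_G = V_DD·R_2/(R_1+R_2) = 13×82/202 = 5.28 V.
Assume saturation: I_D = (k_n/2)(V_GS − V_t)² with V_GS = V_G − I_D·R_S = 5.28 − 2.7·I_D.
Substituting gives 2.33·I_D² − 8.53·I_D + 6.08 = 0, with roots I_D = 0.969 or 2.69 mA.
The root I_D = 2.69 mA gives V_GS = -1.98 V ≤ V_t, so take I_D = 0.969 mA.
Then V_GS = 2.66 V and V_DS = V_DD − I_D(R_D+R_S) = 13 − 0.969×7.4 = 5.83 V.
Saturation requires V_DS ≥ V_GS − V_t = 1.74 V; 5.83 ≥ 1.74 ✓.

I_D ≈ 0.97 mA, V_DS ≈ 5.8 V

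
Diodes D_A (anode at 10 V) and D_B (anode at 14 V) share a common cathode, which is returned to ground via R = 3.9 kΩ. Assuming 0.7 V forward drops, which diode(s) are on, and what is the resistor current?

Assume both conduct. Then node N would need to be at both 10−0.7 = 9.3 V and 14−0.7 = 13.3 V, which is impossible.
Assume only D_B conducts: V_N = 14 − 0.7 = 13.3 V, so I_R = 13.3/3.9 = 3.41 mA.
Check D_A: its anode-to-cathode voltage is 10 − 13.3 = -3.3 V < 0.7 V, so it is off. The assumption is consistent.

Only D_B conducts; I_R ≈ 3.4 mA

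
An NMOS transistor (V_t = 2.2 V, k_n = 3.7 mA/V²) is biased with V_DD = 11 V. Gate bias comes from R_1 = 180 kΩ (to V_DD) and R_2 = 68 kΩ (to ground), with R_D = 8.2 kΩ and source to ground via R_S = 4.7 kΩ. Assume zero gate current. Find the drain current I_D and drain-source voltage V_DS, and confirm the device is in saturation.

I_D ≈ 0.12 mA, V_DS ≈ 9.5 V

V_G = V_DD·R_2/(R_1+R_2) = 11×68/248 = 3.02 V.
Assume saturation: I_D = (k_n/2)(V_GS − V_t)² with V_GS = V_G − I_D·R_S = 3.02 − 4.7·I_D.
Substituting gives 40.9·I_D² − 15.2·I_D + 1.23 = 0, with roots I_D = 0.12 or 0.252 mA.
The root I_D = 0.252 mA gives V_GS = 1.83 V ≤ V_t, so take I_D = 0.12 mA.
Then V_GS = 2.45 V and V_DS = V_DD − I_D(R_D+R_S) = 11 − 0.12×12.9 = 9.46 V.
Saturation requires V_DS ≥ V_GS − V_t = 0.254 V; 9.46 ≥ 0.254 ✓.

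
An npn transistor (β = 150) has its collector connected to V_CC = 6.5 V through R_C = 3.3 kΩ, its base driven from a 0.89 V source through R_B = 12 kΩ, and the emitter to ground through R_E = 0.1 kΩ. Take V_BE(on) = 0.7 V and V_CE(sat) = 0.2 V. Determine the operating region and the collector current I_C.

active; I_C ≈ 1.1 mA

Assume active. Base-emitter loop: I_B = (V_BB − V_BE)/(R_B + (β+1)R_E) = (0.89 − 0.7)/(12 + 151×0.1) = 0.00701 mA.
I_C = β·I_B = 150×0.00701 = 1.05 mA.
V_CE = V_CC − I_C·R_C − I_E·R_E = 6.5 − 1.05×3.3 − 1.06×0.1 = 2.92 V > V_CE(sat), so the active-region assumption holds.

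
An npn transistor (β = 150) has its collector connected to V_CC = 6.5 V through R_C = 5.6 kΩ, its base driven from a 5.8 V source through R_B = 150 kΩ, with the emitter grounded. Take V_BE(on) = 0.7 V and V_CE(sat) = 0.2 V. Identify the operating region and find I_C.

Assume active: I_B = (5.8 − 0.7)/150 = 0.034 mA, giving I_C = β·I_B = 5.1 mA.
But then V_CE = 6.5 − 5.1×5.6 = -22.1 V < V_CE(sat) = 0.2 V — impossible in the active region.
So the transistor is saturated. With V_CE = 0.2 V, I_C = (V_CC − 0.2)/R_C = 6.3/5.6 = 1.12 mA.
Check: β·I_B = 5.1 mA > I_C = 1.12 mA, confirming saturation.

saturation; I_C ≈ 1.1 mA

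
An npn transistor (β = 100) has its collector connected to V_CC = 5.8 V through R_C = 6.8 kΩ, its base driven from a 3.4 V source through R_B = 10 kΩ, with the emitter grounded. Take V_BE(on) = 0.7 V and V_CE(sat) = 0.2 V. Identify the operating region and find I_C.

saturation; I_C ≈ 0.82 mA

Assume active: I_B = (3.4 − 0.7)/10 = 0.27 mA, giving I_C = β·I_B = 27 mA.
But then V_CE = 5.8 − 27×6.8 = -178 V < V_CE(sat) = 0.2 V — impossible in the active region.
So the transistor is saturated. With V_CE = 0.2 V, I_C = (V_CC − 0.2)/R_C = 5.6/6.8 = 0.824 mA.
Check: β·I_B = 27 mA > I_C = 0.824 mA, confirming saturation.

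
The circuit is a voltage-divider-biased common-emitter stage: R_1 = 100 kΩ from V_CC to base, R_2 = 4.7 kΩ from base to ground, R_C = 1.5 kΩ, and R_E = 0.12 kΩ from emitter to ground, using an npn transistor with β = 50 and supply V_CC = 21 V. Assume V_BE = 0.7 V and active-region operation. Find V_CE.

Thevenize the base divider: V_Th = V_CC·R_2/(R_1+R_2) = 21×4.7/105 = 0.943 V, R_Th = R_1‖R_2 = 4.49 kΩ.
Base-emitter loop: V_Th = I_B·R_Th + V_BE + (β+1)I_B·R_E, so I_B = (0.943 − 0.7) / (4.49 + 51×0.12) = 0.0229 mA.
I_C = β·I_B = 50×0.0229 = 1.14 mA, and I_E = (β+1)I_B = 1.17 mA.
V_CE = V_CC − I_C·R_C − I_E·R_E = 21 − 1.14×1.5 − 1.17×0.12 = 19.1 V.
V_CE = 19.1 V > 0.2 V confirms active-region operation.

V_CE ≈ 19 V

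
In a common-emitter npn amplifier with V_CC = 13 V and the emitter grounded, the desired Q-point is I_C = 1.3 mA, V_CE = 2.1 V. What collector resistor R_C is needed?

R_C ≈ 8.4 kΩ

Collector loop: V_CC = I_C·R_C + V_CE.
R_C = (V_CC − V_CE)/I_C = (13 − 2.1)/1.3 = 8.38 kΩ.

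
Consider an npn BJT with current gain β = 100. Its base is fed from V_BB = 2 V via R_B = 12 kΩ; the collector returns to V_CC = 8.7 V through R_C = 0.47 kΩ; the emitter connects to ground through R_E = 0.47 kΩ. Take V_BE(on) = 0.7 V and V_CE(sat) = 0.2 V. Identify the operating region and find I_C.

active; I_C ≈ 2.2 mA

Assume active. Base-emitter loop: I_B = (V_BB − V_BE)/(R_B + (β+1)R_E) = (2 − 0.7)/(12 + 101×0.47) = 0.0219 mA.
I_C = β·I_B = 100×0.0219 = 2.19 mA.
V_CE = V_CC − I_C·R_C − I_E·R_E = 8.7 − 2.19×0.47 − 2.21×0.47 = 6.63 V > V_CE(sat), so the active-region assumption holds.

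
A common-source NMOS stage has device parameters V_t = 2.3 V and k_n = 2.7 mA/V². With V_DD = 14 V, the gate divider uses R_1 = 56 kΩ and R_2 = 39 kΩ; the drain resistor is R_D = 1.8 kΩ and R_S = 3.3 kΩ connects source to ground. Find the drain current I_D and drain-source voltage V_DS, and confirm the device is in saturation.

V_G = V_DD·R_2/(R_1+R_2) = 14×39/95 = 5.75 V.
Assume saturation: I_D = (k_n/2)(V_GS − V_t)² with V_GS = V_G − I_D·R_S = 5.75 − 3.3·I_D.
Substituting gives 14.7·I_D² − 31.7·I_D + 16 = 0, with roots I_D = 0.81 or 1.35 mA.
The root I_D = 1.35 mA gives V_GS = 1.3 V ≤ V_t, so take I_D = 0.81 mA.
Then V_GS = 3.07 V and V_DS = V_DD − I_D(R_D+R_S) = 14 − 0.81×5.1 = 9.87 V.
Saturation requires V_DS ≥ V_GS − V_t = 0.775 V; 9.87 ≥ 0.775 ✓.

I_D ≈ 0.81 mA, V_DS ≈ 9.9 V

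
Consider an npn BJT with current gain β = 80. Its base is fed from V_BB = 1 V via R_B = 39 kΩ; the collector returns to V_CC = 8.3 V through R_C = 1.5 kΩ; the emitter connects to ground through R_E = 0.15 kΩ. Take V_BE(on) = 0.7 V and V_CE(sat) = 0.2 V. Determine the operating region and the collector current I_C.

active; I_C ≈ 0.47 mA

Assume active. Base-emitter loop: I_B = (V_BB − V_BE)/(R_B + (β+1)R_E) = (1 − 0.7)/(39 + 81×0.15) = 0.00587 mA.
I_C = β·I_B = 80×0.00587 = 0.469 mA.
V_CE = V_CC − I_C·R_C − I_E·R_E = 8.3 − 0.469×1.5 − 0.475×0.15 = 7.52 V > V_CE(sat), so the active-region assumption holds.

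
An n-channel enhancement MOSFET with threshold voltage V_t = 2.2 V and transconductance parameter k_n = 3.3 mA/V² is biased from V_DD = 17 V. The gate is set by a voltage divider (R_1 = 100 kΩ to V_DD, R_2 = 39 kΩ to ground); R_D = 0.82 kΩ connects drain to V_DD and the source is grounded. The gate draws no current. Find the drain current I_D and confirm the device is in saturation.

V_G = V_DD·R_2/(R_1+R_2) = 17×39/139 = 4.77 V. With the source grounded, V_GS = V_G = 4.77 V.
Assume saturation: I_D = (k_n/2)(V_GS − V_t)² = (3.3/2)×(4.77 − 2.2)² = 1.65×2.57² = 10.9 mA.
V_DS = V_DD − I_D·R_D = 17 − 10.9×0.82 = 8.07 V.
Saturation requires V_DS ≥ V_GS − V_t = 2.57 V; 8.07 ≥ 2.57 ✓.

I_D ≈ 11 mA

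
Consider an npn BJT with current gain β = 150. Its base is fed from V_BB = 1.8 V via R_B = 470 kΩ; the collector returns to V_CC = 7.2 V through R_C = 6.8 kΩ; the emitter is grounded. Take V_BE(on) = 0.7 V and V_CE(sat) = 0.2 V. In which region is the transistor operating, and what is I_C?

Assume active. Base-emitter loop: I_B = (V_BB − V_BE)/R_B = (1.8 − 0.7)/470 = 0.00234 mA.
I_C = β·I_B = 150×0.00234 = 0.351 mA.
V_CE = V_CC − I_C·R_C = 7.2 − 0.351×6.8 = 4.81 V > V_CE(sat), so the active-region assumption holds.

active; I_C ≈ 0.35 mA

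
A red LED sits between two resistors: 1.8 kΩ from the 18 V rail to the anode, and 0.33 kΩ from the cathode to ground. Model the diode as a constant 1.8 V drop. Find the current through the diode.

I ≈ 7.6 mA

The two resistors are in series with the diode, so KVL gives 18 = I·1.8 + 1.8 + I·0.33.
I = (18 − 1.8) / (1.8 + 0.33) kΩ = 16.2 / 2.13 = 7.61 mA.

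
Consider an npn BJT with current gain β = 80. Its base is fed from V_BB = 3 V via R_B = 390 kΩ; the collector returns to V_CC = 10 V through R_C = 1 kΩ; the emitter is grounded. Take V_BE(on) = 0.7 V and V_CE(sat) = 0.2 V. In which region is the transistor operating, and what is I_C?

active; I_C ≈ 0.47 mA

Assume active. Base-emitter loop: I_B = (V_BB − V_BE)/R_B = (3 − 0.7)/390 = 0.0059 mA.
I_C = β·I_B = 80×0.0059 = 0.472 mA.
V_CE = V_CC − I_C·R_C = 10 − 0.472×1 = 9.53 V > V_CE(sat), so the active-region assumption holds.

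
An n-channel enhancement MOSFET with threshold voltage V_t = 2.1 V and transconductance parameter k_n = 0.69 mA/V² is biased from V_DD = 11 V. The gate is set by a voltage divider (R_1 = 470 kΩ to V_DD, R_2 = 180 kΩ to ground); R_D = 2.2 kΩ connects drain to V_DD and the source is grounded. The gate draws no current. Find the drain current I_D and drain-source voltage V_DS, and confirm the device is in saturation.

V_G = V_DD·R_2/(R_1+R_2) = 11×180/650 = 3.05 V. With the source grounded, V_GS = V_G = 3.05 V.
Assume saturation: I_D = (k_n/2)(V_GS − V_t)² = (0.69/2)×(3.05 − 2.1)² = 0.345×0.946² = 0.309 mA.
V_DS = V_DD − I_D·R_D = 11 − 0.309×2.2 = 10.3 V.
Saturation requires V_DS ≥ V_GS − V_t = 0.946 V; 10.3 ≥ 0.946 ✓.

I_D ≈ 0.31 mA, V_DS ≈ 10 V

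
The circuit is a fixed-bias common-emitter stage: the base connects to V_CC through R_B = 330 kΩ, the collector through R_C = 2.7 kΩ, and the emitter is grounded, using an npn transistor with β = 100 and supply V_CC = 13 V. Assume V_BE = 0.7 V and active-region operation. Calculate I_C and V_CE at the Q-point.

I_C ≈ 3.7 mA, V_CE ≈ 2.9 V

Base loop: V_CC = I_B·R_B + V_BE, so I_B = (13 − 0.7)/330 kΩ = 0.0373 mA.
In the active region I_C = β·I_B = 100 × 0.0373 = 3.73 mA.
Collector loop: V_CE = V_CC − I_C·R_C = 13 − 3.73×2.7 = 2.94 V.
Since V_CE = 2.94 V > V_CE(sat) ≈ 0.2 V, the transistor is in the active region as assumed.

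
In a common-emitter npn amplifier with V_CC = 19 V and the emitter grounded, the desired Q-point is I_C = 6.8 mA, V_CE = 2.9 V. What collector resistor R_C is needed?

R_C ≈ 2.4 kΩ

Collector loop: V_CC = I_C·R_C + V_CE.
R_C = (V_CC − V_CE)/I_C = (19 − 2.9)/6.8 = 2.37 kΩ.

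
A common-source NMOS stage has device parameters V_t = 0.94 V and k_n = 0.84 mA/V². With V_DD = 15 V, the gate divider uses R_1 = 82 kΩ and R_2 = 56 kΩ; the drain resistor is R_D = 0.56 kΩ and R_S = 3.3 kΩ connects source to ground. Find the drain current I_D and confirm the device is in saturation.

V_G = V_DD·R_2/(R_1+R_2) = 15×56/138 = 6.09 V.
Assume saturation: I_D = (k_n/2)(V_GS − V_t)² with V_GS = V_G − I_D·R_S = 6.09 − 3.3·I_D.
Substituting gives 4.57·I_D² − 15.3·I_D + 11.1 = 0, with roots I_D = 1.07 or 2.26 mA.
The root I_D = 2.26 mA gives V_GS = -1.38 V ≤ V_t, so take I_D = 1.07 mA.
Then V_GS = 2.54 V and V_DS = V_DD − I_D(R_D+R_S) = 15 − 1.07×3.86 = 10.9 V.
Saturation requires V_DS ≥ V_GS − V_t = 1.6 V; 10.9 ≥ 1.6 ✓.

I_D ≈ 1.1 mA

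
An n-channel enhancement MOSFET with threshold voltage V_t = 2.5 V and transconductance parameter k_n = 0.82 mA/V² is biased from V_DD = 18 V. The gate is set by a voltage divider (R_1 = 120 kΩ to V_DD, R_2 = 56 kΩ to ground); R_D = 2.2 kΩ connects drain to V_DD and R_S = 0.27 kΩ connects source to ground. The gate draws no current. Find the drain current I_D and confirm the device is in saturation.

I_D ≈ 2.6 mA

V_G = V_DD·R_2/(R_1+R_2) = 18×56/176 = 5.73 V.
Assume saturation: I_D = (k_n/2)(V_GS − V_t)² with V_GS = V_G − I_D·R_S = 5.73 − 0.27·I_D.
Substituting gives 0.0299·I_D² − 1.71·I_D + 4.27 = 0, with roots I_D = 2.61 or 54.8 mA.
The root I_D = 54.8 mA gives V_GS = -9.06 V ≤ V_t, so take I_D = 2.61 mA.
Then V_GS = 5.02 V and V_DS = V_DD − I_D(R_D+R_S) = 18 − 2.61×2.47 = 11.6 V.
Saturation requires V_DS ≥ V_GS − V_t = 2.52 V; 11.6 ≥ 2.52 ✓.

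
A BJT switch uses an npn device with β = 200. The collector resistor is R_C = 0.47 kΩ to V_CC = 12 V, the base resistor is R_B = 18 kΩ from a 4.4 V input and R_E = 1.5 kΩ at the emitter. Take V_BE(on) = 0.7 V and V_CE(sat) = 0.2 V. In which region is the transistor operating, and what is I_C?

active; I_C ≈ 2.3 mA

Assume active. Base-emitter loop: I_B = (V_BB − V_BE)/(R_B + (β+1)R_E) = (4.4 − 0.7)/(18 + 201×1.5) = 0.0116 mA.
I_C = β·I_B = 200×0.0116 = 2.32 mA.
V_CE = V_CC − I_C·R_C − I_E·R_E = 12 − 2.32×0.47 − 2.33×1.5 = 7.42 V > V_CE(sat), so the active-region assumption holds.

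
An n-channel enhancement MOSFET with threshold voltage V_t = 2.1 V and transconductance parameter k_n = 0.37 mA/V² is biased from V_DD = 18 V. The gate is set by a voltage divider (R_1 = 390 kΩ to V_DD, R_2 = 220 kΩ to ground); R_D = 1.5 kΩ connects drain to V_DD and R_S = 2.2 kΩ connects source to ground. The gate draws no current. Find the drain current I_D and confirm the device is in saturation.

I_D ≈ 0.96 mA

V_G = V_DD·R_2/(R_1+R_2) = 18×220/610 = 6.49 V.
Assume saturation: I_D = (k_n/2)(V_GS − V_t)² with V_GS = V_G − I_D·R_S = 6.49 − 2.2·I_D.
Substituting gives 0.895·I_D² − 4.57·I_D + 3.57 = 0, with roots I_D = 0.961 or 4.15 mA.
The root I_D = 4.15 mA gives V_GS = -2.64 V ≤ V_t, so take I_D = 0.961 mA.
Then V_GS = 4.38 V and V_DS = V_DD − I_D(R_D+R_S) = 18 − 0.961×3.7 = 14.4 V.
Saturation requires V_DS ≥ V_GS − V_t = 2.28 V; 14.4 ≥ 2.28 ✓.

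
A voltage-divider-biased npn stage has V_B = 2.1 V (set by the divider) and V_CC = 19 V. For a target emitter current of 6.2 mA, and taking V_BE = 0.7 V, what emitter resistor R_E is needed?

V_E = V_B − V_BE = 2.1 − 0.7 = 1.4 V.
R_E = V_E / I_E = 1.4 / 6.2 = 0.226 kΩ.

R_E ≈ 0.23 kΩ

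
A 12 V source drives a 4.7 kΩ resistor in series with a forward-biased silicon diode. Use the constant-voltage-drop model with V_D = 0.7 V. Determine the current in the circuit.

KVL around the loop: 12 = V_D + I·R = 0.7 + I × 4.7 kΩ.
So I = (12 − 0.7) / 4.7 kΩ = 11.3 / 4.7 = 2.4 mA.

I ≈ 2.4 mA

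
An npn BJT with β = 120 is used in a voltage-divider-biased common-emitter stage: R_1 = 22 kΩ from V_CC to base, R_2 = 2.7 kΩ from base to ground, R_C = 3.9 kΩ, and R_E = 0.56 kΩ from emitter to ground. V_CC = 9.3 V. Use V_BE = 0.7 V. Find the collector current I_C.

I_C ≈ 0.54 mA

Thevenize the base divider: V_Th = V_CC·R_2/(R_1+R_2) = 9.3×2.7/24.7 = 1.02 V, R_Th = R_1‖R_2 = 2.4 kΩ.
Base-emitter loop: V_Th = I_B·R_Th + V_BE + (β+1)I_B·R_E, so I_B = (1.02 − 0.7) / (2.4 + 121×0.56) = 0.00451 mA.
I_C = β·I_B = 120×0.00451 = 0.541 mA, and I_E = (β+1)I_B = 0.546 mA.
V_CE = V_CC − I_C·R_C − I_E·R_E = 9.3 − 0.541×3.9 − 0.546×0.56 = 6.88 V.
V_CE = 6.88 V > 0.2 V confirms active-region operation.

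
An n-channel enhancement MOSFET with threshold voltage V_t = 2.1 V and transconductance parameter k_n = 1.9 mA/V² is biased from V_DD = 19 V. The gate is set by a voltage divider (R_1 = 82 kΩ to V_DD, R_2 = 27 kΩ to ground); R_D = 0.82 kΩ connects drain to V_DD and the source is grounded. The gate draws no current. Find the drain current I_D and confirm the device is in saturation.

I_D ≈ 6.5 mA

V_G = V_DD·R_2/(R_1+R_2) = 19×27/109 = 4.71 V. With the source grounded, V_GS = V_G = 4.71 V.
Assume saturation: I_D = (k_n/2)(V_GS − V_t)² = (1.9/2)×(4.71 − 2.1)² = 0.95×2.61² = 6.45 mA.
V_DS = V_DD − I_D·R_D = 19 − 6.45×0.82 = 13.7 V.
Saturation requires V_DS ≥ V_GS − V_t = 2.61 V; 13.7 ≥ 2.61 ✓.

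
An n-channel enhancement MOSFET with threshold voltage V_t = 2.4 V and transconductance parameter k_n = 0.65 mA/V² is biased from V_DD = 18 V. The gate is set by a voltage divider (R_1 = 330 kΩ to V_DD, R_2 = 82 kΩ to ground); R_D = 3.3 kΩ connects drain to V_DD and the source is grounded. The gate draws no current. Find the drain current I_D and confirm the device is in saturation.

V_G = V_DD·R_2/(R_1+R_2) = 18×82/412 = 3.58 V. With the source grounded, V_GS = V_G = 3.58 V.
Assume saturation: I_D = (k_n/2)(V_GS − V_t)² = (0.65/2)×(3.58 − 2.4)² = 0.325×1.18² = 0.454 mA.
V_DS = V_DD − I_D·R_D = 18 − 0.454×3.3 = 16.5 V.
Saturation requires V_DS ≥ V_GS − V_t = 1.18 V; 16.5 ≥ 1.18 ✓.

I_D ≈ 0.45 mA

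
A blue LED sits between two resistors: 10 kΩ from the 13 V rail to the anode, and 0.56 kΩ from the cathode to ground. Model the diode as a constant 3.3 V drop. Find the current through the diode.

The two resistors are in series with the diode, so KVL gives 13 = I·10 + 3.3 + I·0.56.
I = (13 − 3.3) / (10 + 0.56) kΩ = 9.7 / 10.6 = 0.919 mA.

I ≈ 0.92 mA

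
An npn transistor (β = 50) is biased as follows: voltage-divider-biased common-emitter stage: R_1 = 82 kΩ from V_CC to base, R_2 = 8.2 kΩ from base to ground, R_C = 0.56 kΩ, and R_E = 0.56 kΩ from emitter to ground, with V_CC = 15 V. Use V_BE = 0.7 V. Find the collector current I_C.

Thevenize the base divider: V_Th = V_CC·R_2/(R_1+R_2) = 15×8.2/90.2 = 1.36 V, R_Th = R_1‖R_2 = 7.45 kΩ.
Base-emitter loop: V_Th = I_B·R_Th + V_BE + (β+1)I_B·R_E, so I_B = (1.36 − 0.7) / (7.45 + 51×0.56) = 0.0184 mA.
I_C = β·I_B = 50×0.0184 = 0.921 mA, and I_E = (β+1)I_B = 0.94 mA.
V_CE = V_CC − I_C·R_C − I_E·R_E = 15 − 0.921×0.56 − 0.94×0.56 = 14 V.
V_CE = 14 V > 0.2 V confirms active-region operation.

I_C ≈ 0.92 mA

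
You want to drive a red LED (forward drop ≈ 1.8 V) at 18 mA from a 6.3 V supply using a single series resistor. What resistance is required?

The resistor drops V_S − V_D = 6.3 − 1.8 = 4.5 V at 18 mA.
R = 4.5 V / 18 mA = 0.25 kΩ.

R ≈ 0.25 kΩ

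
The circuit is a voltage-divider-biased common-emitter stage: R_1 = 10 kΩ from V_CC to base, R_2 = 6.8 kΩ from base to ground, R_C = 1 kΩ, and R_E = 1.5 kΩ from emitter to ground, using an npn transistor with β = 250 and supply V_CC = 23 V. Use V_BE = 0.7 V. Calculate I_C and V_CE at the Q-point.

I_C ≈ 5.7 mA, V_CE ≈ 8.8 V

Thevenize the base divider: V_Th = V_CC·R_2/(R_1+R_2) = 23×6.8/16.8 = 9.31 V, R_Th = R_1‖R_2 = 4.05 kΩ.
Base-emitter loop: V_Th = I_B·R_Th + V_BE + (β+1)I_B·R_E, so I_B = (9.31 − 0.7) / (4.05 + 251×1.5) = 0.0226 mA.
I_C = β·I_B = 250×0.0226 = 5.66 mA, and I_E = (β+1)I_B = 5.68 mA.
V_CE = V_CC − I_C·R_C − I_E·R_E = 23 − 5.66×1 − 5.68×1.5 = 8.83 V.
V_CE = 8.83 V > 0.2 V confirms active-region operation.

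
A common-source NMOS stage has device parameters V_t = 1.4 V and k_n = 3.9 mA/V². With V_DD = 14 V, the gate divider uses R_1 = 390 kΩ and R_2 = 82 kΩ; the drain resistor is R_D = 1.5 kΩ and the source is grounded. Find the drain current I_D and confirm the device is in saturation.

V_G = V_DD·R_2/(R_1+R_2) = 14×82/472 = 2.43 V. With the source grounded, V_GS = V_G = 2.43 V.
Assume saturation: I_D = (k_n/2)(V_GS − V_t)² = (3.9/2)×(2.43 − 1.4)² = 1.95×1.03² = 2.08 mA.
V_DS = V_DD − I_D·R_D = 14 − 2.08×1.5 = 10.9 V.
Saturation requires V_DS ≥ V_GS − V_t = 1.03 V; 10.9 ≥ 1.03 ✓.

I_D ≈ 2.1 mA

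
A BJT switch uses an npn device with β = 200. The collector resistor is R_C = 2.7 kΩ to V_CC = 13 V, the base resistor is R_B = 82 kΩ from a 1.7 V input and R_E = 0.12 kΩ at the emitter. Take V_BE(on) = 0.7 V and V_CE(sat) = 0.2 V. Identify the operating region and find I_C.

Assume active. Base-emitter loop: I_B = (V_BB − V_BE)/(R_B + (β+1)R_E) = (1.7 − 0.7)/(82 + 201×0.12) = 0.00942 mA.
I_C = β·I_B = 200×0.00942 = 1.88 mA.
V_CE = V_CC − I_C·R_C − I_E·R_E = 13 − 1.88×2.7 − 1.89×0.12 = 7.68 V > V_CE(sat), so the active-region assumption holds.

active; I_C ≈ 1.9 mA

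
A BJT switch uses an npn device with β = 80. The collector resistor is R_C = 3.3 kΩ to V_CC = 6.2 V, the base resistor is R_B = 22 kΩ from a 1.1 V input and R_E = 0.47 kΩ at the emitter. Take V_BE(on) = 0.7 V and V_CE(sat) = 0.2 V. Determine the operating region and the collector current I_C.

Assume active. Base-emitter loop: I_B = (V_BB − V_BE)/(R_B + (β+1)R_E) = (1.1 − 0.7)/(22 + 81×0.47) = 0.00666 mA.
I_C = β·I_B = 80×0.00666 = 0.533 mA.
V_CE = V_CC − I_C·R_C − I_E·R_E = 6.2 − 0.533×3.3 − 0.539×0.47 = 4.19 V > V_CE(sat), so the active-region assumption holds.

active; I_C ≈ 0.53 mA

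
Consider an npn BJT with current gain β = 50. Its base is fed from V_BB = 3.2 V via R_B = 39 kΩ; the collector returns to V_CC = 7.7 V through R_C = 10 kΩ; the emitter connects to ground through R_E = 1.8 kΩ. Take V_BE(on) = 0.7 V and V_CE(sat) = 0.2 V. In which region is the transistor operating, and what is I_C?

saturation; I_C ≈ 0.63 mA

Assume active: I_B = (3.2 − 0.7)/(39 + 51×1.8) = 0.0191 mA, I_C = β·I_B = 0.956 mA.
Then V_CE = 7.7 − 0.956×10 − 0.975×1.8 = -3.61 V < 0.2 V — the active assumption fails.
Re-solve with V_CE = 0.2 V. KCL at the emitter: V_E/R_E = (V_BB−0.7−V_E)/R_B + (V_CC−0.2−V_E)/R_C, giving V_E = 1.2 V.
I_C = (V_CC − 0.2 − V_E)/R_C = (7.5 − 1.2)/10 = 0.63 mA.
Check: I_B = (2.5 − 1.2)/39 = 0.0335 mA, and β·I_B = 1.67 mA > I_C, confirming saturation.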